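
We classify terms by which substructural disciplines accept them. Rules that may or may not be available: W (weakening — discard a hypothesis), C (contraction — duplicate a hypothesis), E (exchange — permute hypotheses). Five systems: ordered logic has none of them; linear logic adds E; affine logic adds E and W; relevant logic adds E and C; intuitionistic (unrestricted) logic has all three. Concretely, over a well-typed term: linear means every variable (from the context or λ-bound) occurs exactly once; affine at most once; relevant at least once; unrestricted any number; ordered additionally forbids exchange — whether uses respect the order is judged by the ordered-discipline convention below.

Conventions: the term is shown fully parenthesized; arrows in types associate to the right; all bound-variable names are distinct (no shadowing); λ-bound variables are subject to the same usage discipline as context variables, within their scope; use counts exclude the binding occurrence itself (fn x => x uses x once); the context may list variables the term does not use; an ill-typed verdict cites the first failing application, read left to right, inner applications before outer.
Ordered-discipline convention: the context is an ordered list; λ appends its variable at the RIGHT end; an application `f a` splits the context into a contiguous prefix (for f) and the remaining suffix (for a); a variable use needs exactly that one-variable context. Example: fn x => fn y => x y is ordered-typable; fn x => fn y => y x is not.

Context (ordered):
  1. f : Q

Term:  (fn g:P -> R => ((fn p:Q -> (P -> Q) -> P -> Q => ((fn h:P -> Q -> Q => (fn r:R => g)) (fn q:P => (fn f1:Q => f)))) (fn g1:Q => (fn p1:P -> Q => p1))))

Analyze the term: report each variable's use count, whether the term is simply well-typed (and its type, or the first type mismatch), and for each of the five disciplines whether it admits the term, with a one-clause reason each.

counts: f=1; g [bound]=1; p [bound]=0; h [bound]=0; r [bound]=0; q [bound]=0; f1 [bound]=0; g1 [bound]=0; p1 [bound]=1
use order (left to right): g, f, p1
typing: ✓ — (P -> R) -> R -> P -> R
ordered ✗ (p, h, r, q, f1, g1 never used (weakening))
linear ✗ (p, h, r, q, f1, g1 never used (weakening))
affine ✓ (f, g, p, h, r, q, f1, g1, p1: no repeats, contraction unneeded)
relevant ✗ (p, h, r, q, f1, g1 never used (weakening))
unrestricted ✓ (type-checks ((P -> R) -> R -> P -> R) and nothing is barred)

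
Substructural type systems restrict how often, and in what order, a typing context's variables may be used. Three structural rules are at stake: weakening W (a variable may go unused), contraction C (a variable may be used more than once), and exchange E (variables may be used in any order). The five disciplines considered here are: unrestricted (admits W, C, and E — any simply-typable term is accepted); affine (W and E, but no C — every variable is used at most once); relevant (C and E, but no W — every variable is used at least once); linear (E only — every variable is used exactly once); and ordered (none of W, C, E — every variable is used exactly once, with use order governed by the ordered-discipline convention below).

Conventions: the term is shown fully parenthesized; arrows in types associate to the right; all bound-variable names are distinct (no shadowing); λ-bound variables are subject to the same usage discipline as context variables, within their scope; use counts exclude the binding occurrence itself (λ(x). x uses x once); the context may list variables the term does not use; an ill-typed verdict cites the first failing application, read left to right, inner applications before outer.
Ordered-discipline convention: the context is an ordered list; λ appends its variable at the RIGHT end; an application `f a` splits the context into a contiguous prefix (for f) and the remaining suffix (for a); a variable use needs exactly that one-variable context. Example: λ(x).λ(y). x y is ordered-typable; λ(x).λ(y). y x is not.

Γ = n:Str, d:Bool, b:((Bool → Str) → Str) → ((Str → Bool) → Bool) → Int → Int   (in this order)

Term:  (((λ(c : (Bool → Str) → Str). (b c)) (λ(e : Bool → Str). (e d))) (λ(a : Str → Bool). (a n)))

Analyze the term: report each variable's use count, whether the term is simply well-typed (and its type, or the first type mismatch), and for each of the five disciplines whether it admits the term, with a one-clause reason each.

use counts: n ×1; d ×1; b ×1; c [bound] ×1; e [bound] ×1; a [bound] ×1
use order (left to right): b, c, e, d, a, n
typing: ✓ — Int → Int
ordered: ✗ — no contiguous prefix/suffix split fits b, c, e, d, a, n
linear: ✓ — exactly-once usage across n, d, b, c, e, a
affine: ✓ — n, d, b, c, e, a: no repeats, contraction unneeded
relevant: ✓ — none of n, d, b, c, e, a goes unused
unrestricted: ✓ — typability at Int → Int is all that's needed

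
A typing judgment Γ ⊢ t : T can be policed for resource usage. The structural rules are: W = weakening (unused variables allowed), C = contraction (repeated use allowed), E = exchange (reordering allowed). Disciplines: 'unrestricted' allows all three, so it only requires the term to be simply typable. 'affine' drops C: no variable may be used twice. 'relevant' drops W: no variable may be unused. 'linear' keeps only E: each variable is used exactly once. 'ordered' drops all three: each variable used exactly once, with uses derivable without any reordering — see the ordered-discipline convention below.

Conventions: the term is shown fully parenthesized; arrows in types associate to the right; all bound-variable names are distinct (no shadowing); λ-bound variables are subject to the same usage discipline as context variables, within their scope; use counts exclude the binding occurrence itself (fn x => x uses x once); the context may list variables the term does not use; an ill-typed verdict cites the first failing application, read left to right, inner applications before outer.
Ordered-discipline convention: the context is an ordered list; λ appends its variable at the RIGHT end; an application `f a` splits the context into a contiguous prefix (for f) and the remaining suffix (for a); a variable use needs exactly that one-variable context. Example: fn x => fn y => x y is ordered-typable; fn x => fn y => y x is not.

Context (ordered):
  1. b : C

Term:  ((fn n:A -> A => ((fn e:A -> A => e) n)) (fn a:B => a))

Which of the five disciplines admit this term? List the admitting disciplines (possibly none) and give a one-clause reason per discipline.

admitted in: none
usage: b=0; n (λ-bound)=1; e (λ-bound)=1; a (λ-bound)=1
left-to-right use order: e, n, a
typing: ill-typed: an application expects A -> A but receives B -> B
ordered: ✗ — fails simple typing
linear: ✗ — a type mismatch blocks all five
affine: ✗ — the type mismatch rejects it
relevant: ✗ — not simply typable
unrestricted: ✗ — fails simple typing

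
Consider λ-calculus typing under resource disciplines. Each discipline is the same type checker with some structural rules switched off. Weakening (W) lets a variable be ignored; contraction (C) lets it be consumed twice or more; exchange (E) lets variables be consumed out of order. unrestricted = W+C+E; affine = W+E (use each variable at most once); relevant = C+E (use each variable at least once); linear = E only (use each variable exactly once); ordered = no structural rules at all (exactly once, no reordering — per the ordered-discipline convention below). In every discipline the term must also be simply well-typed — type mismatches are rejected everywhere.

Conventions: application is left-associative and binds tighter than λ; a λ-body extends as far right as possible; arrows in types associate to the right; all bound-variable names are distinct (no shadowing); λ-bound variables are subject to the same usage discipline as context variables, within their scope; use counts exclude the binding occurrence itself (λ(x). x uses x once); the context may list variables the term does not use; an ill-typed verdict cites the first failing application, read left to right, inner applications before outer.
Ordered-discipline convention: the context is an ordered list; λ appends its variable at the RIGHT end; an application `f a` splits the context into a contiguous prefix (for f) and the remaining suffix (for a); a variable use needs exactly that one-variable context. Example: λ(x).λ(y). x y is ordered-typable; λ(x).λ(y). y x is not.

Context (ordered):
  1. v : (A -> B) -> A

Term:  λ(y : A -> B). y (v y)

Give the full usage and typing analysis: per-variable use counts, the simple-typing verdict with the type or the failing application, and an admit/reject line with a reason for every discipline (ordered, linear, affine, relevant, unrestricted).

variable uses: v: 1, y (bound): 2
uses in reading order: y, v, y
typing: well-typed at (A -> B) -> B
ordered: ✗ — y ×2 used more than once (contraction)
linear: ✗ — y ×2 used more than once (contraction)
affine: ✗ — y ×2 used more than once (contraction)
relevant: ✓ — at least one use each (v, y)
unrestricted: ✓ — type-checks ((A -> B) -> B) and nothing is barred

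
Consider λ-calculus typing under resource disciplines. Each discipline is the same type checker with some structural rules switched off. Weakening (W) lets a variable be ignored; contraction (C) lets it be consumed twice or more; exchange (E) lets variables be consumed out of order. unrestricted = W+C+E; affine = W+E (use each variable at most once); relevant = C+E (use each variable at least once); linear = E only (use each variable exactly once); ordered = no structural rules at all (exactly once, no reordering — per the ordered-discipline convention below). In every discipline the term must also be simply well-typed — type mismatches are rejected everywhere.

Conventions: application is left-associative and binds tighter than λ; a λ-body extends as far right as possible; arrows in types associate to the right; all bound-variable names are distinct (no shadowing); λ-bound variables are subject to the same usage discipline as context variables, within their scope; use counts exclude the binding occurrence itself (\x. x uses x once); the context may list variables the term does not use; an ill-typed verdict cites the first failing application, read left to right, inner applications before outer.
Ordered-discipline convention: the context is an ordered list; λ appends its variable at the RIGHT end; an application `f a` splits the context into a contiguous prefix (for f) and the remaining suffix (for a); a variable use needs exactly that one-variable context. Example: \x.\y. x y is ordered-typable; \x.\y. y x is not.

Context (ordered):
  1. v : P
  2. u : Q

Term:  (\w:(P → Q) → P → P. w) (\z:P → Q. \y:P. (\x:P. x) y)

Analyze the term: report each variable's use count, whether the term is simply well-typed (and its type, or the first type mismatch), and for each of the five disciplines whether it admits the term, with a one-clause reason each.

variable uses: v: 0; u: 0; w [bound]: 1; z [bound]: 0; y [bound]: 1; x [bound]: 1
left-to-right use order: w, x, y
typing: well-typed at (P → Q) → P → P
ordered: ✗, v, u, z left unused
linear: ✗, v, u, z left unused
affine: ✓, at most one use each (v, u, w, z, y, x)
relevant: ✗, v, u, z left unused
unrestricted: ✓, well-typed at (P → Q) → P → P; no restrictions here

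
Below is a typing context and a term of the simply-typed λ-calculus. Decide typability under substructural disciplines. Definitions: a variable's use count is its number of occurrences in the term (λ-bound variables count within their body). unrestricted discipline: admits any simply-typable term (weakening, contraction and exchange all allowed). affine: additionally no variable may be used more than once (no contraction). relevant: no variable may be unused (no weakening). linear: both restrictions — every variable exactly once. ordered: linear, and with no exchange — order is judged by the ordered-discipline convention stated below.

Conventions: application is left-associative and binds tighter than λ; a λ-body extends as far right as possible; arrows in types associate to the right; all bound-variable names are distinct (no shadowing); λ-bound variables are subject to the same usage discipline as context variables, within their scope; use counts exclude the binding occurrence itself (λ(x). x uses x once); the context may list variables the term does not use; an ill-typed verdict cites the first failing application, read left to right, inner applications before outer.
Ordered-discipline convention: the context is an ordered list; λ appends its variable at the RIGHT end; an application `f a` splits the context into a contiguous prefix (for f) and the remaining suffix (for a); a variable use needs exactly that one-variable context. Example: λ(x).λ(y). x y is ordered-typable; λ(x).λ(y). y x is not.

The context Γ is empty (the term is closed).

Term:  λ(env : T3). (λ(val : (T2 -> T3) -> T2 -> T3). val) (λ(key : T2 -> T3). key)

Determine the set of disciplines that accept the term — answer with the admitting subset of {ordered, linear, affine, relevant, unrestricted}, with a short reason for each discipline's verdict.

admitted in: affine, unrestricted
variable uses: env [bound]: 0×, val [bound]: 1×, key [bound]: 1×
order of uses: val, key
typing: the term checks, with type T3 -> (T2 -> T3) -> T2 -> T3
ordered: ✗ — needs weakening: env unused
linear: ✗ — needs weakening: env unused
affine: ✓ — none of env, val, key used more than once
relevant: ✗ — needs weakening: env unused
unrestricted: ✓ — type-checks (T3 -> (T2 -> T3) -> T2 -> T3) and nothing is barred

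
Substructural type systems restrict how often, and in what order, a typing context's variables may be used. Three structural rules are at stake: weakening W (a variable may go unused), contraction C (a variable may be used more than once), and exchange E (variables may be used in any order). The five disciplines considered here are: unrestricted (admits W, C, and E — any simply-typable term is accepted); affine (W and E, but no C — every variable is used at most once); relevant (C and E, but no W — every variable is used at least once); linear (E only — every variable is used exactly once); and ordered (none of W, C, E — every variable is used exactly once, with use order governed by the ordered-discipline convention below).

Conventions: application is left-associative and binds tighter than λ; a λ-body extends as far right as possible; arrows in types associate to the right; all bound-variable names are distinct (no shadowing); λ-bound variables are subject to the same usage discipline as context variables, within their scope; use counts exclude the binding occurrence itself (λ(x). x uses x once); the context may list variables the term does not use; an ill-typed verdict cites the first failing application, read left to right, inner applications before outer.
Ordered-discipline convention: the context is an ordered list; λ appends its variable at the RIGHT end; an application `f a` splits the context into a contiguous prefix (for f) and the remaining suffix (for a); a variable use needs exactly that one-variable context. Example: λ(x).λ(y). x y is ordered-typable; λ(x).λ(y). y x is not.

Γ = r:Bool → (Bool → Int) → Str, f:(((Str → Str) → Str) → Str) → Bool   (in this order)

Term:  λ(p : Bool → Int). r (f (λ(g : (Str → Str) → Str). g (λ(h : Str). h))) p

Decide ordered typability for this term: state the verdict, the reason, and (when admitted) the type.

yes — r, f, p, g, h once each; derivable with no W/C/E; term : (Bool → Int) → Str
variable uses: r: 1×; f: 1×; p [bound]: 1×; g [bound]: 1×; h [bound]: 1×
order of uses: r, f, g, h, p
typing: the term checks, with type (Bool → Int) → Str
all disciplines: ordered ✓, linear ✓, affine ✓, relevant ✓, unrestricted ✓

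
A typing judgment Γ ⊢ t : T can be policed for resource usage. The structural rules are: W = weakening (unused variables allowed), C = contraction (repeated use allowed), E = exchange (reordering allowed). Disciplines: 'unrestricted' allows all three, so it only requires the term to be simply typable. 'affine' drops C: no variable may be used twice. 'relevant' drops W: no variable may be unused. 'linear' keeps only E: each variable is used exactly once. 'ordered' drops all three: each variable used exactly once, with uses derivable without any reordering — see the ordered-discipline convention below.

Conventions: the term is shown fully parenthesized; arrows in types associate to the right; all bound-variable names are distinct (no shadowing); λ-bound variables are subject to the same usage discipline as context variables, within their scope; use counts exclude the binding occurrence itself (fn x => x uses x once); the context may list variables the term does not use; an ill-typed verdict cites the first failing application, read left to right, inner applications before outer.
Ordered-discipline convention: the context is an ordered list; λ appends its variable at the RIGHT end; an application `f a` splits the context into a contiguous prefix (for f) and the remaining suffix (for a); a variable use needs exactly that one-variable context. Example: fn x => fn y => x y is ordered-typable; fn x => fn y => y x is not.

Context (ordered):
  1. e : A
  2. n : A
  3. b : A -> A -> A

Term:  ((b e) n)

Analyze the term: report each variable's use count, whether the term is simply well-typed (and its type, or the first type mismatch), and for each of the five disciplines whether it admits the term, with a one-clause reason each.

variable uses: e: 1×; n: 1×; b: 1×
use order (left to right): b, e, n
typing: ✓ — A
ordered: ✗ — no contiguous prefix/suffix split fits b, e, n
linear: ✓ — exactly-once usage across e, n, b
affine: ✓ — e, n, b: no repeats, contraction unneeded
relevant: ✓ — e, n, b: all used, weakening unneeded
unrestricted: ✓ — simply typable at A; W, C, E all held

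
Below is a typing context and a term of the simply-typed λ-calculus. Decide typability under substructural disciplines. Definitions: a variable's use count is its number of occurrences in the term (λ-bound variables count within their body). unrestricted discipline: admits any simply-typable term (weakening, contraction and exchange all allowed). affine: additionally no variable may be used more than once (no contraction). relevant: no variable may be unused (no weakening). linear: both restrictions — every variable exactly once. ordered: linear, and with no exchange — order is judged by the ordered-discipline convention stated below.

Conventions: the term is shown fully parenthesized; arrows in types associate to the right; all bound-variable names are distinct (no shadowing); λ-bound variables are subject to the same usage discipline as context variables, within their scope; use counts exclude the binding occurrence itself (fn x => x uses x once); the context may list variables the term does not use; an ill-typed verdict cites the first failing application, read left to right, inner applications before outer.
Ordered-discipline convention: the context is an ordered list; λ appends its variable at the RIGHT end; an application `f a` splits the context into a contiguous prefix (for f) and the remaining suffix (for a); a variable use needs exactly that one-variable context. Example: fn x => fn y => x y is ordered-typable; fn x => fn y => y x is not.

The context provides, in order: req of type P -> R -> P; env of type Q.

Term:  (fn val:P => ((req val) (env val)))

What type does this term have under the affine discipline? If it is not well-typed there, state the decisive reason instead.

not well-typed under affine — a type mismatch blocks all five
counts: req: 1, env: 1, val (λ-bound): 2
left-to-right use order: req, val, env, val
typing: ill-typed: applying a non-function (Q)
summary: ordered ✗ | linear ✗ | affine ✗ | relevant ✗ | unrestricted ✗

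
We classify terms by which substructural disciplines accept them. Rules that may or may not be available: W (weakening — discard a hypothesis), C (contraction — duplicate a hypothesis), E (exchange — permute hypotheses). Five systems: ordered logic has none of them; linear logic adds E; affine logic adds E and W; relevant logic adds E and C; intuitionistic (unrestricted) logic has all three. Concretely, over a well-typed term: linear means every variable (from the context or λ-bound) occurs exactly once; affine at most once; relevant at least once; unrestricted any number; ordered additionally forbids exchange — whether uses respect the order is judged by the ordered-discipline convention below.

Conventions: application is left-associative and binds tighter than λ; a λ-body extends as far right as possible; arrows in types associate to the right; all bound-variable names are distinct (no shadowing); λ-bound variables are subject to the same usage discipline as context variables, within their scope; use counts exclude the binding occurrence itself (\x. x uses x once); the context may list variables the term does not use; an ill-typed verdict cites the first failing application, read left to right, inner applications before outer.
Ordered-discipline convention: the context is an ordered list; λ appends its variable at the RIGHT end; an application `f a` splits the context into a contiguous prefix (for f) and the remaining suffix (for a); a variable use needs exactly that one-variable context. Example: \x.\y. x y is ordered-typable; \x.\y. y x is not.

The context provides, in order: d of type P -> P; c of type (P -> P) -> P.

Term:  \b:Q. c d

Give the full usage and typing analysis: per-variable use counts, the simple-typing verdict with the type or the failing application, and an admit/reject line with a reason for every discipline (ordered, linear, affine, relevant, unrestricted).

usage: d: 1×, c: 1×, b [bound]: 0×
uses in reading order: c, d
typing: ✓ — Q -> P
ordered: ✗, b never used (weakening)
linear: ✗, b never used (weakening)
affine: ✓, none of d, c, b used more than once
relevant: ✗, b never used (weakening)
unrestricted: ✓, typability at Q -> P is all that's needed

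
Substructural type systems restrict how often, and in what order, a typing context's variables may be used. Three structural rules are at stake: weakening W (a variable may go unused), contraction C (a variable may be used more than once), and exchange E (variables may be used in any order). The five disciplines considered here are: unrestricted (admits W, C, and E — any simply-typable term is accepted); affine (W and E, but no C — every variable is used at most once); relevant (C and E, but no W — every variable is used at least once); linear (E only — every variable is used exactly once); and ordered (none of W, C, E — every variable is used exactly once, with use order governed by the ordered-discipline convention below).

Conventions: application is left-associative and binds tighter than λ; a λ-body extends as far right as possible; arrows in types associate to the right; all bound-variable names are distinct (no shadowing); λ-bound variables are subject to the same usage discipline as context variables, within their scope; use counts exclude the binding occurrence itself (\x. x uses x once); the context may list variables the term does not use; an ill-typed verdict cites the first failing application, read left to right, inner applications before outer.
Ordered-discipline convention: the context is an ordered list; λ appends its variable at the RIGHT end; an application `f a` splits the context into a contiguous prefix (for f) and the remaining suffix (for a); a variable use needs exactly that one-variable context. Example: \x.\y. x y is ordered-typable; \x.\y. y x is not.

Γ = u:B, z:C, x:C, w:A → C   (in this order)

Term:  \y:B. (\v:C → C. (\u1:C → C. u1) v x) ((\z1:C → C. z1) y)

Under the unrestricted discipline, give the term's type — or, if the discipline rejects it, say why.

not well-typed under unrestricted — fails simple typing
counts: u: 0, z: 0, x: 1, w: 0, y [bound]: 1, v [bound]: 1, u1 [bound]: 1, z1 [bound]: 1
order of uses: u1, v, x, z1, y
typing: ill-typed: a function awaiting C → C gets B
across the five disciplines: ordered ✗ | linear ✗ | affine ✗ | relevant ✗ | unrestricted ✗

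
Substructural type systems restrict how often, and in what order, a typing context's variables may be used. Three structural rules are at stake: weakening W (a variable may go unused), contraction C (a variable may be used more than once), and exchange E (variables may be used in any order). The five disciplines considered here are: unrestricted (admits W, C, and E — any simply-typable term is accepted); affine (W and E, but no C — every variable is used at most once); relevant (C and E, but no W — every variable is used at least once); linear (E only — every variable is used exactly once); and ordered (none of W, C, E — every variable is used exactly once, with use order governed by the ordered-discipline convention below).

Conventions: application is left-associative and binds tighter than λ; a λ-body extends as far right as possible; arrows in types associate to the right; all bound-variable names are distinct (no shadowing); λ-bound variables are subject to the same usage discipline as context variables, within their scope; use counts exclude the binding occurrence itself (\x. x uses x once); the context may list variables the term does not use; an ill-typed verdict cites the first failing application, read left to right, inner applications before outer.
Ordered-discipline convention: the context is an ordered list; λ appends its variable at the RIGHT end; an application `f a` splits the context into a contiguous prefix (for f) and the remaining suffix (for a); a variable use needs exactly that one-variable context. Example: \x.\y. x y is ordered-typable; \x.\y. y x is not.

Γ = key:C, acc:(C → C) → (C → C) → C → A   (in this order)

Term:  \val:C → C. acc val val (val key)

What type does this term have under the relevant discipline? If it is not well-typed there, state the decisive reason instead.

term : (C → C) → A
counts: key: 1×; acc: 1×; val (λ-bound): 3×
use order (left to right): acc, val, val, val, key
typing: well-typed — term : (C → C) → A
all disciplines: ordered ✗; linear ✗; affine ✗; relevant ✓; unrestricted ✓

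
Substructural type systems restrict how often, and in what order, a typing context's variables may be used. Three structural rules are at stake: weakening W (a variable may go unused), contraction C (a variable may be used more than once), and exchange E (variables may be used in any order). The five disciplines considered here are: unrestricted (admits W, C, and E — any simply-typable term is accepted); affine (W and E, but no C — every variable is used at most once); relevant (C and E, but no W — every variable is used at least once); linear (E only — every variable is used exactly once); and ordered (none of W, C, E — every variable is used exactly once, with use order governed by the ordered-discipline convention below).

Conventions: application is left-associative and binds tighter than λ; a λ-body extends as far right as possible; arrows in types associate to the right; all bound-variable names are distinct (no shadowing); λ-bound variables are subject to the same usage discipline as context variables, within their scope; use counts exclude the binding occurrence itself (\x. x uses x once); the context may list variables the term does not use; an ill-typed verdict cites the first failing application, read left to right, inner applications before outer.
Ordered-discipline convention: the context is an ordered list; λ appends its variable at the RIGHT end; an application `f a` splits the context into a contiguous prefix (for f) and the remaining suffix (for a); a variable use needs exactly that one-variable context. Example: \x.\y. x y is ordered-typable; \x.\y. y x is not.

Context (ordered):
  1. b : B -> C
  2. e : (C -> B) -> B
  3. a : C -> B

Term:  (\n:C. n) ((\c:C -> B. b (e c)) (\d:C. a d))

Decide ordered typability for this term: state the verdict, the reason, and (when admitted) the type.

yes — one use each (b, e, a, n, c, d); ordered split holds; term : C
counts: b: 1; e: 1; a: 1; n (λ-bound): 1; c (λ-bound): 1; d (λ-bound): 1
left-to-right use order: n, b, e, c, a, d
typing: ✓ — C
per-discipline verdicts: ordered ✓ · linear ✓ · affine ✓ · relevant ✓ · unrestricted ✓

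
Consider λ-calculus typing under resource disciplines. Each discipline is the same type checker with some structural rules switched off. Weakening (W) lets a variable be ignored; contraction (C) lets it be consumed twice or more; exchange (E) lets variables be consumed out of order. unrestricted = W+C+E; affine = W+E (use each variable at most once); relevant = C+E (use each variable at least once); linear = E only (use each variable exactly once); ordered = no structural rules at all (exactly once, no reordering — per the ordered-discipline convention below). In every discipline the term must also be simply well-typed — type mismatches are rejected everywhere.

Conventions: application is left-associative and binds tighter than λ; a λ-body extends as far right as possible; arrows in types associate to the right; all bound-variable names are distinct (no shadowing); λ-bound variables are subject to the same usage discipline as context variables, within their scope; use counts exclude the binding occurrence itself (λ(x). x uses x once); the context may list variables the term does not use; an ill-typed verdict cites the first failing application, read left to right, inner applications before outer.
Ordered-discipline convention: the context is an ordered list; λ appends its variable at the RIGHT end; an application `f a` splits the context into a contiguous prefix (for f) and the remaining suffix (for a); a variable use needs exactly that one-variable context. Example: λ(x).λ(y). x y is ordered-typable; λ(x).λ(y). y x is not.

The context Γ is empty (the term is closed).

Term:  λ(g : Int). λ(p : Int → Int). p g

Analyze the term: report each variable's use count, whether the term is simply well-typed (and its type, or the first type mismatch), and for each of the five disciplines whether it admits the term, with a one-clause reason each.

variable uses: g [bound]: 1; p [bound]: 1
left-to-right use order: p, g
typing: well-typed — term : Int → (Int → Int) → Int
ordered: ✗, no ordered split (uses run p, g)
linear: ✓, exactly-once usage across g, p
affine: ✓, at most one use each (g, p)
relevant: ✓, g, p: all used, weakening unneeded
unrestricted: ✓, well-typed at Int → (Int → Int) → Int; no restrictions here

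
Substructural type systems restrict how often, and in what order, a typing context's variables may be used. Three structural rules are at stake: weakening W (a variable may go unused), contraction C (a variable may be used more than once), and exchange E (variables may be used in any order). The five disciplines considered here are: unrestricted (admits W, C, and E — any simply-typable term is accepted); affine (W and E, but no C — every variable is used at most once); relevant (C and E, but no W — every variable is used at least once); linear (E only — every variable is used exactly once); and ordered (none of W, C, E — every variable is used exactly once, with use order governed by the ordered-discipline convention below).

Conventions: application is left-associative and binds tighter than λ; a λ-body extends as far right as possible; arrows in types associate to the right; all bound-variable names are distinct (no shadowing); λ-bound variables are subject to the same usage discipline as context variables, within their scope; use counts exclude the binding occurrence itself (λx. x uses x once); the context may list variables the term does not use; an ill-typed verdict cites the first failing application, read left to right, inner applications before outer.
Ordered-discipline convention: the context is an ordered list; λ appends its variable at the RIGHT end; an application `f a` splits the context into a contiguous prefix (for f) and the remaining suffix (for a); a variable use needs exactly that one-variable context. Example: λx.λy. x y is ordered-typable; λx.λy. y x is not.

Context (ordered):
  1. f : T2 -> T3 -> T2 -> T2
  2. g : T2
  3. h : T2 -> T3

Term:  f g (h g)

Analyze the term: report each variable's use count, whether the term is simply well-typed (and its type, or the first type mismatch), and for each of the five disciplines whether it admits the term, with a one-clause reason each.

use counts: f=1, g=2, h=1
left-to-right use order: f, g, h, g
typing: well-typed at T2 -> T2
ordered: ✗, uses contraction: g ×2
linear: ✗, uses contraction: g ×2
affine: ✗, uses contraction: g ×2
relevant: ✓, at least one use each (f, g, h)
unrestricted: ✓, simply typable at T2 -> T2; W, C, E all held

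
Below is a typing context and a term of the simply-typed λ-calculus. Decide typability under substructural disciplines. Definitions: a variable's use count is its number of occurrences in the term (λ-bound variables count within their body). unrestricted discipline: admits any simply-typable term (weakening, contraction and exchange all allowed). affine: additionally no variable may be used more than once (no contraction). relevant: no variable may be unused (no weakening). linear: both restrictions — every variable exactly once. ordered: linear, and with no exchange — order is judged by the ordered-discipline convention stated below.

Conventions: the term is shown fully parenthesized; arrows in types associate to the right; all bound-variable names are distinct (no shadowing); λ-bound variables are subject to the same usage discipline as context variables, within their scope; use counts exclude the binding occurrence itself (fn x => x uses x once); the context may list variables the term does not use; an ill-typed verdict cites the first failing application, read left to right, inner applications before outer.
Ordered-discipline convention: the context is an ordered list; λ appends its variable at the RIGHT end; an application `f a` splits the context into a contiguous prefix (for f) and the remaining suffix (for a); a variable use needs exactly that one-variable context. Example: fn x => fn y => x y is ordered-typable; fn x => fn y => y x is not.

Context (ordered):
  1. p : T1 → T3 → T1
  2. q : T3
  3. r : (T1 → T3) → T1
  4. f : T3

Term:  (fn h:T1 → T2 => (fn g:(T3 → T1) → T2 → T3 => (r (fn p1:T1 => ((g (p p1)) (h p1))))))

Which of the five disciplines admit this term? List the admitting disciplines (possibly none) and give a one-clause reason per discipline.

admitting disciplines: unrestricted
variable uses: p: 1×, q: 0×, r: 1×, f: 0×, h (λ-bound): 1×, g (λ-bound): 1×, p1 (λ-bound): 2×
left-to-right use order: r, g, p, p1, h, p1
typing: the term checks, with type (T1 → T2) → ((T3 → T1) → T2 → T3) → T1
ordered: ✗ — repeated use of p1 ×2; q, f left unused
linear: ✗ — repeated use of p1 ×2; q, f left unused
affine: ✗ — repeated use of p1 ×2
relevant: ✗ — q, f left unused
unrestricted: ✓ — simply typable at (T1 → T2) → ((T3 → T1) → T2 → T3) → T1; W, C, E all held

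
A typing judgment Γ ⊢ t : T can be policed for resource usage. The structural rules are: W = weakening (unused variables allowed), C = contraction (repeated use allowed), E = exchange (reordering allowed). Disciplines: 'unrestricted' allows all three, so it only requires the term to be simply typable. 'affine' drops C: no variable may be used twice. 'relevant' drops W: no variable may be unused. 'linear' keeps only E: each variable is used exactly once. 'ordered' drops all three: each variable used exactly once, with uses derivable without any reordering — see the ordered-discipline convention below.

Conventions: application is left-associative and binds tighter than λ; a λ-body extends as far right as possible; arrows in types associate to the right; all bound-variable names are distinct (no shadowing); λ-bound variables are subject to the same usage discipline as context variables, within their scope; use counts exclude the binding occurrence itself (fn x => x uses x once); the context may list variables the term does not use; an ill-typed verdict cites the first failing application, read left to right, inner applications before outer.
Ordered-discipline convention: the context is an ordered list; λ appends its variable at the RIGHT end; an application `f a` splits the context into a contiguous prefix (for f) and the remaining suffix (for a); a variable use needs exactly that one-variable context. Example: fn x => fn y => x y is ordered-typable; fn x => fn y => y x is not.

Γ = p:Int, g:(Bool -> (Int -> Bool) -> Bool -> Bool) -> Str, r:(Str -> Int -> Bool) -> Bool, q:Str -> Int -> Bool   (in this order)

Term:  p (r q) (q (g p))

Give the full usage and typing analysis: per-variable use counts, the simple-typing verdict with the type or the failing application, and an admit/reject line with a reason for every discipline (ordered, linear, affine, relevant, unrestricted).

usage: p: 2×, g: 1×, r: 1×, q: 2×
order of uses: p, r, q, q, g, p
typing: ill-typed: can't apply a value of type Int
ordered: ✗, a type mismatch blocks all five
linear: ✗, the type mismatch rejects it
affine: ✗, not simply typable
relevant: ✗, fails simple typing
unrestricted: ✗, a type mismatch blocks all five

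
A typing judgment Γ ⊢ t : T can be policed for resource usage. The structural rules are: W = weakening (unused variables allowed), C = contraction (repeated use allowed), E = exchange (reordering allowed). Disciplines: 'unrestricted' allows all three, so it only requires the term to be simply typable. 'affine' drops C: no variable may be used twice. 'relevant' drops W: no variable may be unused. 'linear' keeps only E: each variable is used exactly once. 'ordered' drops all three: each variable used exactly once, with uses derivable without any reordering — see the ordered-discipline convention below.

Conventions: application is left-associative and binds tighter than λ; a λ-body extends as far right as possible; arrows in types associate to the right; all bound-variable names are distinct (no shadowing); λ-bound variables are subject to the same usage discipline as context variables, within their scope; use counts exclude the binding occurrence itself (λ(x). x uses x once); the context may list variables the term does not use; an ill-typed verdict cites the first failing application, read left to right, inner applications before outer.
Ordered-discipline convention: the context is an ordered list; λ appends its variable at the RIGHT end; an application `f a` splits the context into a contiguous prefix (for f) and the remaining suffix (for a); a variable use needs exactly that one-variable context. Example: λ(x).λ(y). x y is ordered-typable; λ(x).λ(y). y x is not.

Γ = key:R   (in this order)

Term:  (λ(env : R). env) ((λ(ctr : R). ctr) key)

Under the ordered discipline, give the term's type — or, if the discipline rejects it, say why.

term : R
use counts: key=1, env (bound)=1, ctr (bound)=1
left-to-right use order: env, ctr, key
typing: ✓ — R
summary: ordered ✓, linear ✓, affine ✓, relevant ✓, unrestricted ✓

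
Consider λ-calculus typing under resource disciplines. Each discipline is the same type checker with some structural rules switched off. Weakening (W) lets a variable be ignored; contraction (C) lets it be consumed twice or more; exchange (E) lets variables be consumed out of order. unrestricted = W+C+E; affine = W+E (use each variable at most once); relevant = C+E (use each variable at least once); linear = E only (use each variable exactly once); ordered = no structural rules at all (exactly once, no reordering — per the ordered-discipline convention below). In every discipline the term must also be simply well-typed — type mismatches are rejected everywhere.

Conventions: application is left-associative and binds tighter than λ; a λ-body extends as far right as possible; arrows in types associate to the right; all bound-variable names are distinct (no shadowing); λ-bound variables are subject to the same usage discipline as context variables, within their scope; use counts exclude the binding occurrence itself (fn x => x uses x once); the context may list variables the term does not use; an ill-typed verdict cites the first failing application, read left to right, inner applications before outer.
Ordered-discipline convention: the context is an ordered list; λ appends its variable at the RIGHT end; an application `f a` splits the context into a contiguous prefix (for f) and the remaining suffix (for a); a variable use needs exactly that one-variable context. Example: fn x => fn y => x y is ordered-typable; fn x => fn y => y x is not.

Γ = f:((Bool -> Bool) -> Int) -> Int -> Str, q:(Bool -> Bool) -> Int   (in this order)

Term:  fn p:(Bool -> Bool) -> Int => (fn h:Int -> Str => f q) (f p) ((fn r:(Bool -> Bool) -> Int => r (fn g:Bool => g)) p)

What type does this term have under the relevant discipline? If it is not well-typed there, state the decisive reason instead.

not well-typed under relevant — needs weakening: h unused
counts: f: 2×; q: 1×; p [bound]: 2×; h [bound]: 0×; r [bound]: 1×; g [bound]: 1×
use order (left to right): f, q, f, p, r, g, p
typing: the term checks, with type ((Bool -> Bool) -> Int) -> Str
per-discipline verdicts: ordered ✗; linear ✗; affine ✗; relevant ✗; unrestricted ✓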